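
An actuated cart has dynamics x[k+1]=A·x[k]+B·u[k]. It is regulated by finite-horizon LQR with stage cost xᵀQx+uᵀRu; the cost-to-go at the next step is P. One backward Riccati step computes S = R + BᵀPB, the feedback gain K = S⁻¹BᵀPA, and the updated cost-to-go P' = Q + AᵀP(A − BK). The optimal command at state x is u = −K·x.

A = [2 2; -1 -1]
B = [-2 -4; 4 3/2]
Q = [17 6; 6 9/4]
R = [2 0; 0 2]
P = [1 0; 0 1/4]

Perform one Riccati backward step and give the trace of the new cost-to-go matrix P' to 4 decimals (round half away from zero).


BᵀP = [-2.0000 1.0000; -4.0000 0.3750]
S = R + BᵀPB = [2 0; 0 2] + [8.0000 9.5000; 9.5000 16.5625] = [10.0000 9.5000; 9.5000 18.5625]
BᵀPA = [-5.0000 -5.0000; -8.3750 -8.3750]
K = S⁻¹·BᵀPA = [-0.1389 -0.1389; -0.3801 -0.3801]
A−BK = [0.2018 0.2018; 0.1258 0.1258]
AᵀP(A−BK) = [0.3722 0.3722; 0.3722 0.3722]
P' = Q + AᵀP(A−BK) = [17.3722 6.3722; 6.3722 2.6222]
tr(P') = 19.9944

19.9944


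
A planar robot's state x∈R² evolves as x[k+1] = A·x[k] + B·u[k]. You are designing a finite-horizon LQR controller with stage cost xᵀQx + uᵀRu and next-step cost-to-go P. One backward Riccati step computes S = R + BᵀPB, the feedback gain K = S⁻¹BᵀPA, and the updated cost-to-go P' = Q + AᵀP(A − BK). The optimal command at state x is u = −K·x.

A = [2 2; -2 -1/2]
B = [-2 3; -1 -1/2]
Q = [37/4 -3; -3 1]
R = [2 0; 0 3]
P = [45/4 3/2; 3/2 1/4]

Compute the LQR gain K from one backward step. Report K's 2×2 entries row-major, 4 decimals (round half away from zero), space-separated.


-0.3125 -0.3808 0.3532 0.3708

BᵀP = [-24.0000 -3.2500; 33.0000 4.3750]
S = R + BᵀPB = [2 0; 0 3] + [51.2500 -70.3750; -70.3750 96.8125] = [53.2500 -70.3750; -70.3750 99.8125]
BᵀPA = [-41.5000 -46.3750; 57.2500 63.8125]
K = S⁻¹·BᵀPA = [-0.3125 -0.3808; 0.3532 0.3708]
A−BK = [0.3153 0.1259; -2.1359 -0.6954]
AᵀP(A−BK) = [0.8082 0.7166; 0.7166 0.7391]
P' = Q + AᵀP(A−BK) = [10.0582 -2.2834; -2.2834 1.7391]
tr(P') = 11.7973


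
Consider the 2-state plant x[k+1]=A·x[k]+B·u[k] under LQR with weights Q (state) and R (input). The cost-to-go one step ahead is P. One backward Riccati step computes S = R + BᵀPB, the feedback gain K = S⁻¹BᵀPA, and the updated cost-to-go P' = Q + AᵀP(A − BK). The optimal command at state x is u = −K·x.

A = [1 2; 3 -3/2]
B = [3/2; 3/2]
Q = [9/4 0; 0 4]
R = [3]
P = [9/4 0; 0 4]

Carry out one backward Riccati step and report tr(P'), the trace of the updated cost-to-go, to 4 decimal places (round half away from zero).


35.4258

BᵀP = [3.3750 6.0000]
S = R + BᵀPB = [3] + [14.0625] = [17.0625]
BᵀPA = [21.3750 -2.2500]
K = S⁻¹·BᵀPA = [1.2527 -0.1319]
A−BK = [-0.8791 2.1978; 1.1209 -1.3022]
AᵀP(A−BK) = [11.4725 -10.6813; -10.6813 17.7033]
P' = Q + AᵀP(A−BK) = [13.7225 -10.6813; -10.6813 21.7033]
tr(P') = 35.4258


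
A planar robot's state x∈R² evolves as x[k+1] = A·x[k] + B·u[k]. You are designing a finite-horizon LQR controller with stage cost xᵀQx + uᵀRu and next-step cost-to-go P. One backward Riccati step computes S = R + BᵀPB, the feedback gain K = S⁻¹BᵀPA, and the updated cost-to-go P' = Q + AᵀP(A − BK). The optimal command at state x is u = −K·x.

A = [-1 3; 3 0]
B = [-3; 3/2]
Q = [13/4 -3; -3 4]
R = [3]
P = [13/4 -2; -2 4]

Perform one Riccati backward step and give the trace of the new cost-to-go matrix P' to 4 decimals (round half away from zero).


22.9462

BᵀP = [-12.7500 12.0000]
S = R + BᵀPB = [3] + [56.2500] = [59.2500]
BᵀPA = [48.7500 -38.2500]
K = S⁻¹·BᵀPA = [0.8228 -0.6456]
A−BK = [1.4684 1.0633; 1.7658 0.9684]
AᵀP(A−BK) = [11.1392 3.7215; 3.7215 4.5570]
P' = Q + AᵀP(A−BK) = [14.3892 0.7215; 0.7215 8.5570]
tr(P') = 22.9462


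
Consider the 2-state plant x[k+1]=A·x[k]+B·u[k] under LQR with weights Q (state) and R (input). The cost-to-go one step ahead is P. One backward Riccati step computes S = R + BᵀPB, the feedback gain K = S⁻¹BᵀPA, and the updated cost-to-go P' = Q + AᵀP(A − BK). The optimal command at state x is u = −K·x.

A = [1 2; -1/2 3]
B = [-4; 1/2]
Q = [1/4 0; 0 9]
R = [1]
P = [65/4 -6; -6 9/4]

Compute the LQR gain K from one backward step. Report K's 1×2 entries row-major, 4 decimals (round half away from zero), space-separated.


BᵀP = [-68.0000 25.1250]
S = R + BᵀPB = [1] + [284.5625] = [285.5625]
BᵀPA = [-80.5625 -60.6250]
K = S⁻¹·BᵀPA = [-0.2821 -0.2123]
A−BK = [-0.1285 1.1508; -0.3589 3.1062]
AᵀP(A−BK) = [0.0843 0.0216; 0.0216 0.3793]
P' = Q + AᵀP(A−BK) = [0.3343 0.0216; 0.0216 9.3793]
tr(P') = 9.7136

-0.2821 -0.2123


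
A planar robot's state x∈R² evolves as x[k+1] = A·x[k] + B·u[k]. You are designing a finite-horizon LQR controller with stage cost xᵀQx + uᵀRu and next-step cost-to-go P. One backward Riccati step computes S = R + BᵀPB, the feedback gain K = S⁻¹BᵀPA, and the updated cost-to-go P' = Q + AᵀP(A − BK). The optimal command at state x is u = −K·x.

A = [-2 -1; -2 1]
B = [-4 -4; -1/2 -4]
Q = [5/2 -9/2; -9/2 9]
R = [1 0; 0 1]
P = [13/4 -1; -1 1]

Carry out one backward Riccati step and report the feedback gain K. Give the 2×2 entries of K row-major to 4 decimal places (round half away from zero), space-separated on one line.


0.0342 0.5093 0.4532 -0.2523

BᵀP = [-12.5000 3.5000; -9.0000 0.0000]
S = R + BᵀPB = [1 0; 0 1] + [48.2500 36.0000; 36.0000 36.0000] = [49.2500 36.0000; 36.0000 37.0000]
BᵀPA = [18.0000 16.0000; 18.0000 9.0000]
K = S⁻¹·BᵀPA = [0.0342 0.5093; 0.4532 -0.2523]
A−BK = [-0.0504 0.0280; -0.1701 0.2456]
AᵀP(A−BK) = [0.2266 -0.1261; -0.1261 0.3721]
P' = Q + AᵀP(A−BK) = [2.7266 -4.6261; -4.6261 9.3721]
tr(P') = 12.0987


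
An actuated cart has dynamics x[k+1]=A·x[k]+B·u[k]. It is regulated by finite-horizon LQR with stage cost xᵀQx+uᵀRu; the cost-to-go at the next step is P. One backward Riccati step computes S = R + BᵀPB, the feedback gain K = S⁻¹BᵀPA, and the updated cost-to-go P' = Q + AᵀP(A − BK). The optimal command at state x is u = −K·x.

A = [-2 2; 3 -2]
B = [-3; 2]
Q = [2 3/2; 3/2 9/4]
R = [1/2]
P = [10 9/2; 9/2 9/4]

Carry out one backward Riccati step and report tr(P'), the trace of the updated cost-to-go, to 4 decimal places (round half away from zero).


BᵀP = [-21.0000 -9.0000]
S = R + BᵀPB = [1/2] + [45.0000] = [45.5000]
BᵀPA = [15.0000 -24.0000]
K = S⁻¹·BᵀPA = [0.3297 -0.5275]
A−BK = [-1.0110 0.4176; 2.3407 -0.9451]
AᵀP(A−BK) = [1.3049 -0.5879; -0.5879 0.3407]
P' = Q + AᵀP(A−BK) = [3.3049 0.9121; 0.9121 2.5907]
tr(P') = 5.8956

5.8956


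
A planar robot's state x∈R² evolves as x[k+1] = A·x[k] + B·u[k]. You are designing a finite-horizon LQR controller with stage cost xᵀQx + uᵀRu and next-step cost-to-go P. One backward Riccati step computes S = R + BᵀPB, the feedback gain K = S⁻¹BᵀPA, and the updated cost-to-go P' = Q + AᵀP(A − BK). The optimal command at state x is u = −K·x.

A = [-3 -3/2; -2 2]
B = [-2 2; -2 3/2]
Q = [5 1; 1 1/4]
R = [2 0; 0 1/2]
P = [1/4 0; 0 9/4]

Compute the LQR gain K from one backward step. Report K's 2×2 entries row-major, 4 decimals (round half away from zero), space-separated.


BᵀP = [-0.5000 -4.5000; 0.5000 3.3750]
S = R + BᵀPB = [2 0; 0 1/2] + [10.0000 -7.7500; -7.7500 6.0625] = [12.0000 -7.7500; -7.7500 6.5625]
BᵀPA = [10.5000 -8.2500; -8.2500 6.0000]
K = S⁻¹·BᵀPA = [0.2659 -0.4089; -0.9431 0.4314]
A−BK = [-0.5819 -3.1806; -0.0535 0.5351]
AᵀP(A−BK) = [0.6773 -0.0226; -0.0226 3.6008]
P' = Q + AᵀP(A−BK) = [5.6773 0.9774; 0.9774 3.8508]
tr(P') = 9.5280

0.2659 -0.4089 -0.9431 0.4314


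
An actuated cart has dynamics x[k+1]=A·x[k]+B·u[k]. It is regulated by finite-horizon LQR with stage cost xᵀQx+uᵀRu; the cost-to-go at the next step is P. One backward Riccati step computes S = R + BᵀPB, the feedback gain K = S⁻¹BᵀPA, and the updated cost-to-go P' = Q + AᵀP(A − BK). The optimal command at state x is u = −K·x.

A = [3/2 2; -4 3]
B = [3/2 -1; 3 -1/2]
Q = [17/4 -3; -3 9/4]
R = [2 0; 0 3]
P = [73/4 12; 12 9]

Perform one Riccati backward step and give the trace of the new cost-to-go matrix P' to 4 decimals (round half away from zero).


18.0138

BᵀP = [63.3750 45.0000; -24.2500 -16.5000]
S = R + BᵀPB = [2 0; 0 3] + [230.0625 -85.8750; -85.8750 32.5000] = [232.0625 -85.8750; -85.8750 35.5000]
BᵀPA = [-84.9375 261.7500; 29.6250 -98.0000]
K = S⁻¹·BᵀPA = [-0.5456 1.0147; -0.4853 -0.3061]
A−BK = [1.8331 0.1719; -2.6059 -0.1970]
AᵀP(A−BK) = [9.0979 0.0007; 0.0007 2.4160]
P' = Q + AᵀP(A−BK) = [13.3479 -2.9993; -2.9993 4.6660]
tr(P') = 18.0138


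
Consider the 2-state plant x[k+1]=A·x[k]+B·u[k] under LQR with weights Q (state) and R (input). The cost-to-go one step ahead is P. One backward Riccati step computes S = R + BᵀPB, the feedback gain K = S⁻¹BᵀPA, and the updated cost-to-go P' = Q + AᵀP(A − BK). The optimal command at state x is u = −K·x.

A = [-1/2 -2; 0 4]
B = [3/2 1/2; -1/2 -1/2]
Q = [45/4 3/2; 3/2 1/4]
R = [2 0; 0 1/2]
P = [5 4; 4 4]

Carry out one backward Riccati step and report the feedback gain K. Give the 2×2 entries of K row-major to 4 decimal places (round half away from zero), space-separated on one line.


BᵀP = [5.5000 4.0000; 0.5000 0.0000]
S = R + BᵀPB = [2 0; 0 1/2] + [6.2500 0.7500; 0.7500 0.2500] = [8.2500 0.7500; 0.7500 0.7500]
BᵀPA = [-2.7500 5.0000; -0.2500 -1.0000]
K = S⁻¹·BᵀPA = [-0.3333 0.8000; 0.0000 -2.1333]
A−BK = [0.0000 -2.1333; -0.1667 3.3333]
AᵀP(A−BK) = [0.3333 -1.3333; -1.3333 13.8667]
P' = Q + AᵀP(A−BK) = [11.5833 0.1667; 0.1667 14.1167]
tr(P') = 25.7000

-0.3333 0.8000 0.0000 -2.1333


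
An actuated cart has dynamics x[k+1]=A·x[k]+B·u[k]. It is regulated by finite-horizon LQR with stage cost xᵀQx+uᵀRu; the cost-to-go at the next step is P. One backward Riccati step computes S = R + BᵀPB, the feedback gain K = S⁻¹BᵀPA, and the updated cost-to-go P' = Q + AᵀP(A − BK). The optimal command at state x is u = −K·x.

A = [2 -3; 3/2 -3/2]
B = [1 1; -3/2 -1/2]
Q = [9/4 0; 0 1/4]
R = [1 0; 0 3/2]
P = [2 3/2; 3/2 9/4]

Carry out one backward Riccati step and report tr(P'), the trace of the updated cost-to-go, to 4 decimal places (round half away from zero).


38.5542

BᵀP = [-0.2500 -1.8750; 1.2500 0.3750]
S = R + BᵀPB = [1 0; 0 3/2] + [2.5625 0.6875; 0.6875 1.0625] = [3.5625 0.6875; 0.6875 2.5625]
BᵀPA = [-3.3125 3.5625; 3.0625 -4.3125]
K = S⁻¹·BᵀPA = [-1.2238 1.3971; 1.5235 -2.0578]
A−BK = [1.7004 -2.3394; 0.4260 -0.4332]
AᵀP(A−BK) = [13.3430 -17.3827; -17.3827 22.7112]
P' = Q + AᵀP(A−BK) = [15.5930 -17.3827; -17.3827 22.9612]
tr(P') = 38.5542


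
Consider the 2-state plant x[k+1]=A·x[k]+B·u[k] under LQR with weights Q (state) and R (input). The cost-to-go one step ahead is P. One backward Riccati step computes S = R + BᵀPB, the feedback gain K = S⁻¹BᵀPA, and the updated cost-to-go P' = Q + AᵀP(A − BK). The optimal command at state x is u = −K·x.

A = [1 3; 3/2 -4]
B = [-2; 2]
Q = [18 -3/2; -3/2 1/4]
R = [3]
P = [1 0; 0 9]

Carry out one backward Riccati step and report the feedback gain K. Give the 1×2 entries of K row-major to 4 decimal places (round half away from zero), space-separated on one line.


0.5814 -1.8140

BᵀP = [-2.0000 18.0000]
S = R + BᵀPB = [3] + [40.0000] = [43.0000]
BᵀPA = [25.0000 -78.0000]
K = S⁻¹·BᵀPA = [0.5814 -1.8140]
A−BK = [2.1628 -0.6279; 0.3372 -0.3721]
AᵀP(A−BK) = [6.7151 -5.6512; -5.6512 11.5116]
P' = Q + AᵀP(A−BK) = [24.7151 -7.1512; -7.1512 11.7616]
tr(P') = 36.4767


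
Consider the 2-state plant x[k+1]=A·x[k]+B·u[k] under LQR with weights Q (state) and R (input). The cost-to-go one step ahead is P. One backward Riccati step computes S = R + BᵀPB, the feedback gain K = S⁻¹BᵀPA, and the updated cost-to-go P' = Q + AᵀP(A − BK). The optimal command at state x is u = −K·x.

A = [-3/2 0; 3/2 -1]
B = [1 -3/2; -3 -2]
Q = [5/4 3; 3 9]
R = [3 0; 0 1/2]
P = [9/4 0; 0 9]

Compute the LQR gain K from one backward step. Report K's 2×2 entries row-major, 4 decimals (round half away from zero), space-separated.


-0.6977 0.2064 0.3220 0.1817

BᵀP = [2.2500 -27.0000; -3.3750 -18.0000]
S = R + BᵀPB = [3 0; 0 1/2] + [83.2500 50.6250; 50.6250 41.0625] = [86.2500 50.6250; 50.6250 41.5625]
BᵀPA = [-43.8750 27.0000; -21.9375 18.0000]
K = S⁻¹·BᵀPA = [-0.6977 0.2064; 0.3220 0.1817]
A−BK = [-0.3193 0.0661; 0.0509 -0.0174]
AᵀP(A−BK) = [1.7649 -0.4583; -0.4583 0.1569]
P' = Q + AᵀP(A−BK) = [3.0149 2.5417; 2.5417 9.1569]
tr(P') = 12.1718


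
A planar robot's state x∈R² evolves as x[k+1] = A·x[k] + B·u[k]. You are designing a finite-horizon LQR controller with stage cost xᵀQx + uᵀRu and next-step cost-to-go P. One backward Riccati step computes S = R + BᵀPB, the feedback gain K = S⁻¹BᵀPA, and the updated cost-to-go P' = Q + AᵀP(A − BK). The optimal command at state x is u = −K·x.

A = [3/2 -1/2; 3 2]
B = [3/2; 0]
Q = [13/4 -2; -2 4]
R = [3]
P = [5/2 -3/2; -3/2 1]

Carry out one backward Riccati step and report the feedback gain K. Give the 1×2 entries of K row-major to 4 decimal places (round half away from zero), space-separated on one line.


BᵀP = [3.7500 -2.2500]
S = R + BᵀPB = [3] + [5.6250] = [8.6250]
BᵀPA = [-1.1250 -6.3750]
K = S⁻¹·BᵀPA = [-0.1304 -0.7391]
A−BK = [1.6957 0.6087; 3.0000 2.0000]
AᵀP(A−BK) = [0.9783 1.0435; 1.0435 2.9130]
P' = Q + AᵀP(A−BK) = [4.2283 -0.9565; -0.9565 6.9130]
tr(P') = 11.1413

-0.1304 -0.7391


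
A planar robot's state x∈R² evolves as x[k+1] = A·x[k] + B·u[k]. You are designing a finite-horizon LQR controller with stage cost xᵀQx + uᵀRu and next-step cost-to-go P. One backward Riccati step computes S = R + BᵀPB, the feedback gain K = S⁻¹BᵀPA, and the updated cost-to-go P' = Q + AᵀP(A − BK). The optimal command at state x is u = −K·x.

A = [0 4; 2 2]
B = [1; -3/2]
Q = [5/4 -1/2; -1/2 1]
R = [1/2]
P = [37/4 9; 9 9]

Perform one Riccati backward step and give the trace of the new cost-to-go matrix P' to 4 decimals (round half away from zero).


113.9167

BᵀP = [-4.2500 -4.5000]
S = R + BᵀPB = [1/2] + [2.5000] = [3.0000]
BᵀPA = [-9.0000 -26.0000]
K = S⁻¹·BᵀPA = [-3.0000 -8.6667]
A−BK = [3.0000 12.6667; -2.5000 -11.0000]
AᵀP(A−BK) = [9.0000 30.0000; 30.0000 102.6667]
P' = Q + AᵀP(A−BK) = [10.2500 29.5000; 29.5000 103.6667]
tr(P') = 113.9167


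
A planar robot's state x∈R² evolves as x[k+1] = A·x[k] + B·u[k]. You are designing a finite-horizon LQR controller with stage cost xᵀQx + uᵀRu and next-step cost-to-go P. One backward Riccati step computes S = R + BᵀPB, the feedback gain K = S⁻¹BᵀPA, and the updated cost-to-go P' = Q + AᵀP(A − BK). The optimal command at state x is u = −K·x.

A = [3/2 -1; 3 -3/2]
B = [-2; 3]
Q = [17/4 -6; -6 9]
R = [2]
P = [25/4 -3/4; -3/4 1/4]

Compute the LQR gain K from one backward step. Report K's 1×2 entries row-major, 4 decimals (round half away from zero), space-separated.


BᵀP = [-14.7500 2.2500]
S = R + BᵀPB = [2] + [36.2500] = [38.2500]
BᵀPA = [-15.3750 11.3750]
K = S⁻¹·BᵀPA = [-0.4020 0.2974]
A−BK = [0.6961 -0.4052; 4.2059 -2.3922]
AᵀP(A−BK) = [3.3824 -1.9902; -1.9902 1.1797]
P' = Q + AᵀP(A−BK) = [7.6324 -7.9902; -7.9902 10.1797]
tr(P') = 17.8121

-0.4020 0.2974


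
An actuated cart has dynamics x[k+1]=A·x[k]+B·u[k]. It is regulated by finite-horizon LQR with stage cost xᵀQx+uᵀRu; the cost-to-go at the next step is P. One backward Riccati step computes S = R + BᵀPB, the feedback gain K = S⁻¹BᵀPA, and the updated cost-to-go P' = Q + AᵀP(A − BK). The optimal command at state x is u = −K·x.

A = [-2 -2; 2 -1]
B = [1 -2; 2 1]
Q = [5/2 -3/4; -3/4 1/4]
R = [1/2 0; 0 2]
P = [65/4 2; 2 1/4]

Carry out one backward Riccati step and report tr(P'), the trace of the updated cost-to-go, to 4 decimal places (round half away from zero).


4.3353

BᵀP = [20.2500 2.5000; -30.5000 -3.7500]
S = R + BᵀPB = [1/2 0; 0 2] + [25.2500 -38.0000; -38.0000 57.2500] = [25.7500 -38.0000; -38.0000 59.2500]
BᵀPA = [-35.5000 -43.0000; 53.5000 64.7500]
K = S⁻¹·BᵀPA = [-0.8615 -1.0681; 0.3504 0.4078]
A−BK = [-0.4376 -0.1163; 3.3726 0.7284]
AᵀP(A−BK) = [0.6687 0.7651; 0.7651 0.9166]
P' = Q + AᵀP(A−BK) = [3.1687 0.0151; 0.0151 1.1666]
tr(P') = 4.3353


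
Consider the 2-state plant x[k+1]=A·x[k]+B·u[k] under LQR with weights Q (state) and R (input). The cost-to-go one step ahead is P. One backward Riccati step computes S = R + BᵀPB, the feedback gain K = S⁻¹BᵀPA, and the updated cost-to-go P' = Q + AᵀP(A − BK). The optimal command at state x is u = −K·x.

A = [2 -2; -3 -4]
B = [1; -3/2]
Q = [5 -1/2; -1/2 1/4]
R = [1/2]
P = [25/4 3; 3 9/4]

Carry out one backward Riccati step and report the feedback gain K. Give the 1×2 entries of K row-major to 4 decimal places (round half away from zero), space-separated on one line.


BᵀP = [1.7500 -0.3750]
S = R + BᵀPB = [1/2] + [2.3125] = [2.8125]
BᵀPA = [4.6250 -2.0000]
K = S⁻¹·BᵀPA = [1.6444 -0.7111]
A−BK = [0.3556 -1.2889; -0.5333 -5.0667]
AᵀP(A−BK) = [1.6444 -0.7111; -0.7111 107.5778]
P' = Q + AᵀP(A−BK) = [6.6444 -1.2111; -1.2111 107.8278]
tr(P') = 114.4722

1.6444 -0.7111


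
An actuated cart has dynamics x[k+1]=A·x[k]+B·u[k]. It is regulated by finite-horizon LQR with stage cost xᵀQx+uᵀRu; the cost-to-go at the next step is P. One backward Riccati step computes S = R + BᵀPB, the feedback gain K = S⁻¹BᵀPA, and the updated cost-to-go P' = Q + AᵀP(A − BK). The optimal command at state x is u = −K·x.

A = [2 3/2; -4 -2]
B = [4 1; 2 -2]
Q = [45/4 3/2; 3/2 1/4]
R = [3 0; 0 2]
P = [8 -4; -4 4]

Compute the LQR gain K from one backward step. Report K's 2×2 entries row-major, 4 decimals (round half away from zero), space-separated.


0.0848 0.1400 1.8240 1.0095

BᵀP = [24.0000 -8.0000; 16.0000 -12.0000]
S = R + BᵀPB = [3 0; 0 2] + [80.0000 40.0000; 40.0000 40.0000] = [83.0000 40.0000; 40.0000 42.0000]
BᵀPA = [80.0000 52.0000; 80.0000 48.0000]
K = S⁻¹·BᵀPA = [0.0848 0.1400; 1.8240 1.0095]
A−BK = [-0.1633 -0.0695; -0.5217 -0.2609]
AᵀP(A−BK) = [7.2959 4.0382; 4.0382 2.2630]
P' = Q + AᵀP(A−BK) = [18.5459 5.5382; 5.5382 2.5130]
tr(P') = 21.0589


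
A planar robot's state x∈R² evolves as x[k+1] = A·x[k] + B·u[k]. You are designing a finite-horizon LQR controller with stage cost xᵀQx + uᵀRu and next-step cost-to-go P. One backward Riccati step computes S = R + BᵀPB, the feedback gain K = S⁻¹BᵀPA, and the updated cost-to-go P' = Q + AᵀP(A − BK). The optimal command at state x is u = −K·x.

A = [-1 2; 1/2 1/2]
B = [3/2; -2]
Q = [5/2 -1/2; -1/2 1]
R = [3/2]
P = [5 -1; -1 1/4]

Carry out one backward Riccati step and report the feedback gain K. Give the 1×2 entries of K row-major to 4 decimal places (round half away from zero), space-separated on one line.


-0.5316 0.9114

BᵀP = [9.5000 -2.0000]
S = R + BᵀPB = [3/2] + [18.2500] = [19.7500]
BᵀPA = [-10.5000 18.0000]
K = S⁻¹·BᵀPA = [-0.5316 0.9114]
A−BK = [-0.2025 0.6329; -0.5633 2.3228]
AᵀP(A−BK) = [0.4802 -0.8679; -0.8679 1.6574]
P' = Q + AᵀP(A−BK) = [2.9802 -1.3679; -1.3679 2.6574]
tr(P') = 5.6377


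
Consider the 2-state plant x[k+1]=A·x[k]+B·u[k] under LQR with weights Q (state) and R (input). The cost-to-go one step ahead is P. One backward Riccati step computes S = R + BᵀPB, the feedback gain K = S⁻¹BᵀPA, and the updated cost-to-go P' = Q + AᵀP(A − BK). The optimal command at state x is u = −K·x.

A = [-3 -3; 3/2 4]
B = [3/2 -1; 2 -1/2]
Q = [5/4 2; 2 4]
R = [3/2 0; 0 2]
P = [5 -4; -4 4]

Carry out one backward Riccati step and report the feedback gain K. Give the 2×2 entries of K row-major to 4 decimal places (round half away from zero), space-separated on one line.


1.2800 2.4800 3.1600 4.5600

BᵀP = [-0.5000 2.0000; -3.0000 2.0000]
S = R + BᵀPB = [3/2 0; 0 2] + [3.2500 -0.5000; -0.5000 2.0000] = [4.7500 -0.5000; -0.5000 4.0000]
BᵀPA = [4.5000 9.5000; 12.0000 17.0000]
K = S⁻¹·BᵀPA = [1.2800 2.4800; 3.1600 4.5600]
A−BK = [-1.7600 -2.1600; 0.5200 1.3200]
AᵀP(A−BK) = [46.3200 69.1200; 69.1200 103.9200]
P' = Q + AᵀP(A−BK) = [47.5700 71.1200; 71.1200 107.9200]
tr(P') = 155.4900


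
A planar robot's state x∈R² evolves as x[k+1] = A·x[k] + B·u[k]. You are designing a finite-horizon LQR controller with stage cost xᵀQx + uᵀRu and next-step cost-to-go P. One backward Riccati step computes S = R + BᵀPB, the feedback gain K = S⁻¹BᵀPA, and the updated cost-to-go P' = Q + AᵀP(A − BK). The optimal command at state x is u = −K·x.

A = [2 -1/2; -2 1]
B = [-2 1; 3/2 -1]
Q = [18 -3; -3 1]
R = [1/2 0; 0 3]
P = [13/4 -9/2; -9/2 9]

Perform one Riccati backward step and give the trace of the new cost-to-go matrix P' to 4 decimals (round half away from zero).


20.1238

BᵀP = [-13.2500 22.5000; 7.7500 -13.5000]
S = R + BᵀPB = [1/2 0; 0 3] + [60.2500 -35.7500; -35.7500 21.2500] = [60.7500 -35.7500; -35.7500 24.2500]
BᵀPA = [-71.5000 29.1250; 42.5000 -17.3750]
K = S⁻¹·BᵀPA = [-1.0993 0.4363; 0.1320 -0.0734]
A−BK = [-0.3306 0.4459; -0.2191 0.2723]
AᵀP(A−BK) = [0.7918 -0.4401; -0.4401 0.3320]
P' = Q + AᵀP(A−BK) = [18.7918 -3.4401; -3.4401 1.3320]
tr(P') = 20.1238


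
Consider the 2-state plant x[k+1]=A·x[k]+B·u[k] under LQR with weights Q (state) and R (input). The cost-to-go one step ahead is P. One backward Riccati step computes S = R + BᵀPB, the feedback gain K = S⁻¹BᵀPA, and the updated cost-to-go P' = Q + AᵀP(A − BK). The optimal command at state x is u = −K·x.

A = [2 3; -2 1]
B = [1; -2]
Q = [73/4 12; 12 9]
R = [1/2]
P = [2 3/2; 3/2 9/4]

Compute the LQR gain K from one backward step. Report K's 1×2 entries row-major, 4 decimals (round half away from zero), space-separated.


0.7273 -1.0909

BᵀP = [-1.0000 -3.0000]
S = R + BᵀPB = [1/2] + [5.0000] = [5.5000]
BᵀPA = [4.0000 -6.0000]
K = S⁻¹·BᵀPA = [0.7273 -1.0909]
A−BK = [1.2727 4.0909; -0.5455 -1.1818]
AᵀP(A−BK) = [2.0909 5.8636; 5.8636 22.7045]
P' = Q + AᵀP(A−BK) = [20.3409 17.8636; 17.8636 31.7045]
tr(P') = 52.0455


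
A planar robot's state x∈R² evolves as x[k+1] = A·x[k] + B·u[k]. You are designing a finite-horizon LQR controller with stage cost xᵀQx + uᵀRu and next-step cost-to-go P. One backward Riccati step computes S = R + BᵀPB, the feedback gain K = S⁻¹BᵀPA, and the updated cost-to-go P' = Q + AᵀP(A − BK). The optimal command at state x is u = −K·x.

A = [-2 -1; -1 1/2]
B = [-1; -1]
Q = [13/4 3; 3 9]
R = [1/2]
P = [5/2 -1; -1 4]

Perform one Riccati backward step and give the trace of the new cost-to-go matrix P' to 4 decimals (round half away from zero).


BᵀP = [-1.5000 -3.0000]
S = R + BᵀPB = [1/2] + [4.5000] = [5.0000]
BᵀPA = [6.0000 0.0000]
K = S⁻¹·BᵀPA = [1.2000 0.0000]
A−BK = [-0.8000 -1.0000; 0.2000 0.5000]
AᵀP(A−BK) = [2.8000 3.0000; 3.0000 4.5000]
P' = Q + AᵀP(A−BK) = [6.0500 6.0000; 6.0000 13.5000]
tr(P') = 19.5500

19.5500


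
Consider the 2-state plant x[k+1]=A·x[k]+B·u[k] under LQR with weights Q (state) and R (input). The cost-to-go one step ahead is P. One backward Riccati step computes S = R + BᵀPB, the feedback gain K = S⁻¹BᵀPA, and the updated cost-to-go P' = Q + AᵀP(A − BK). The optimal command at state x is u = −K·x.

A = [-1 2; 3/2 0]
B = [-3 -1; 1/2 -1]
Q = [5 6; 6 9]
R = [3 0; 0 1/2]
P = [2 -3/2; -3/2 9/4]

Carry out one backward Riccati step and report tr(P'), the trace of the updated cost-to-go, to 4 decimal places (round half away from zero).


BᵀP = [-6.7500 5.6250; -0.5000 -0.7500]
S = R + BᵀPB = [3 0; 0 1/2] + [23.0625 1.1250; 1.1250 1.2500] = [26.0625 1.1250; 1.1250 1.7500]
BᵀPA = [15.1875 -13.5000; -0.6250 -1.0000]
K = S⁻¹·BᵀPA = [0.6152 -0.5074; -0.7526 -0.2452]
A−BK = [0.0930 0.2326; 0.4397 0.0085]
AᵀP(A−BK) = [1.7484 -0.9471; -0.9471 0.9049]
P' = Q + AᵀP(A−BK) = [6.7484 5.0529; 5.0529 9.9049]
tr(P') = 16.6533

16.6533


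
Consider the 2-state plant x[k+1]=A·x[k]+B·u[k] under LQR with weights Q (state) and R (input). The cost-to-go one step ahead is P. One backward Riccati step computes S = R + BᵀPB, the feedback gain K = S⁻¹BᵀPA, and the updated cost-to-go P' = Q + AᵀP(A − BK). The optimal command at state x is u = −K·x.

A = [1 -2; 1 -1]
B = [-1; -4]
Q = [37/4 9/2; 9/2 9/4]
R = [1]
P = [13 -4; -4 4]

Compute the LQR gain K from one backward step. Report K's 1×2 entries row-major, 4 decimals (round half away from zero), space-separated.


-0.1957 0.1304

BᵀP = [3.0000 -12.0000]
S = R + BᵀPB = [1] + [45.0000] = [46.0000]
BᵀPA = [-9.0000 6.0000]
K = S⁻¹·BᵀPA = [-0.1957 0.1304]
A−BK = [0.8043 -1.8696; 0.2174 -0.4783]
AᵀP(A−BK) = [7.2391 -16.8261; -16.8261 39.2174]
P' = Q + AᵀP(A−BK) = [16.4891 -12.3261; -12.3261 41.4674]
tr(P') = 57.9565


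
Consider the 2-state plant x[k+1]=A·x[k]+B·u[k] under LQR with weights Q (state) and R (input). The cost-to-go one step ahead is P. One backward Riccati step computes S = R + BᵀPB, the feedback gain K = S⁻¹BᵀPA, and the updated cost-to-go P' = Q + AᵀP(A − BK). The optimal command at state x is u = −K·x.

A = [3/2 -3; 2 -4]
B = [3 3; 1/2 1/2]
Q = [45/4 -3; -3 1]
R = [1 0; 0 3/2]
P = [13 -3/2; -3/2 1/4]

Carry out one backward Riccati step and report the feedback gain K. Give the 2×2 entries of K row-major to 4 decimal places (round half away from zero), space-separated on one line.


BᵀP = [38.2500 -4.3750; 38.2500 -4.3750]
S = R + BᵀPB = [1 0; 0 3/2] + [112.5625 112.5625; 112.5625 112.5625] = [113.5625 112.5625; 112.5625 114.0625]
BᵀPA = [48.6250 -97.2500; 48.6250 -97.2500]
K = S⁻¹·BᵀPA = [0.2578 -0.5156; 0.1719 -0.3438]
A−BK = [0.2109 -0.4218; 1.7852 -3.5703]
AᵀP(A−BK) = [0.3562 -0.7125; -0.7125 1.4249]
P' = Q + AᵀP(A−BK) = [11.6062 -3.7125; -3.7125 2.4249]
tr(P') = 14.0312

0.2578 -0.5156 0.1719 -0.3438


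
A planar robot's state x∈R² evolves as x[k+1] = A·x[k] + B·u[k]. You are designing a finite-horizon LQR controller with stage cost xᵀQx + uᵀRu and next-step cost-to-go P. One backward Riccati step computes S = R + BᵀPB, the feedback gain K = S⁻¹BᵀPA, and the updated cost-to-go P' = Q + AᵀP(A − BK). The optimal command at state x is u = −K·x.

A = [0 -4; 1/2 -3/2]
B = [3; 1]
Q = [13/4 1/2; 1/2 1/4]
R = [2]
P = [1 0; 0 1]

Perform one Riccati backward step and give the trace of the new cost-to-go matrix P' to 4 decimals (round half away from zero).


BᵀP = [3.0000 1.0000]
S = R + BᵀPB = [2] + [10.0000] = [12.0000]
BᵀPA = [0.5000 -13.5000]
K = S⁻¹·BᵀPA = [0.0417 -1.1250]
A−BK = [-0.1250 -0.6250; 0.4583 -0.3750]
AᵀP(A−BK) = [0.2292 -0.1875; -0.1875 3.0625]
P' = Q + AᵀP(A−BK) = [3.4792 0.3125; 0.3125 3.3125]
tr(P') = 6.7917

6.7917


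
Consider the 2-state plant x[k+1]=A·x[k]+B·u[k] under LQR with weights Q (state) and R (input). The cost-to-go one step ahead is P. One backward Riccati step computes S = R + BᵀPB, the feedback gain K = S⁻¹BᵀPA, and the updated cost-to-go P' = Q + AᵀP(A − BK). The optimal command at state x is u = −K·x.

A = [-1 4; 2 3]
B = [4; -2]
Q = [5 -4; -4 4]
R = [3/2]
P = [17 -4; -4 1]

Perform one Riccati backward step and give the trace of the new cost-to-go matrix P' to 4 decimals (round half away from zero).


11.2518

BᵀP = [76.0000 -18.0000]
S = R + BᵀPB = [3/2] + [340.0000] = [341.5000]
BᵀPA = [-112.0000 250.0000]
K = S⁻¹·BᵀPA = [-0.3280 0.7321]
A−BK = [0.3119 1.0717; 1.3441 4.4641]
AᵀP(A−BK) = [0.2679 -0.0088; -0.0088 1.9839]
P' = Q + AᵀP(A−BK) = [5.2679 -4.0088; -4.0088 5.9839]
tr(P') = 11.2518


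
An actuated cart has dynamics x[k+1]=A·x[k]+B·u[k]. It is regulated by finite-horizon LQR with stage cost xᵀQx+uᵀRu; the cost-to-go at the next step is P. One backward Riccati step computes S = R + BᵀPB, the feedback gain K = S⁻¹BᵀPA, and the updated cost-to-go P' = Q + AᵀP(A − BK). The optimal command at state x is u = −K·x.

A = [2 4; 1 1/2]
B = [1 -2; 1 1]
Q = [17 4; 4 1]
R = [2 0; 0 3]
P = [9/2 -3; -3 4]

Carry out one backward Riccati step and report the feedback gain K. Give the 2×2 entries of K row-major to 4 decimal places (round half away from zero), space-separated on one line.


BᵀP = [1.5000 1.0000; -12.0000 10.0000]
S = R + BᵀPB = [2 0; 0 3] + [2.5000 -2.0000; -2.0000 34.0000] = [4.5000 -2.0000; -2.0000 37.0000]
BᵀPA = [4.0000 6.5000; -14.0000 -43.0000]
K = S⁻¹·BᵀPA = [0.7385 0.9508; -0.3385 -1.1108]
A−BK = [0.5846 0.8277; 0.6000 0.6600]
AᵀP(A−BK) = [2.3077 3.6462; 3.6462 7.0569]
P' = Q + AᵀP(A−BK) = [19.3077 7.6462; 7.6462 8.0569]
tr(P') = 27.3646

0.7385 0.9508 -0.3385 -1.1108


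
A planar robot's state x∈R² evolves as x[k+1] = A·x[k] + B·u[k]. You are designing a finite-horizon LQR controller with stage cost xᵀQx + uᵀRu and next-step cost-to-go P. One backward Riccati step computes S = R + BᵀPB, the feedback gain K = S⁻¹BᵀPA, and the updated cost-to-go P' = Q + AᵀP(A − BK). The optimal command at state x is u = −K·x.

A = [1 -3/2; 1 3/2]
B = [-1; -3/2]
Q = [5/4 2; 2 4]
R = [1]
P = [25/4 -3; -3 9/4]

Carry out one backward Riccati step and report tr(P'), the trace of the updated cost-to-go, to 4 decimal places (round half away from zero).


37.7276

BᵀP = [-1.7500 -0.3750]
S = R + BᵀPB = [1] + [2.3125] = [3.3125]
BᵀPA = [-2.1250 2.0625]
K = S⁻¹·BᵀPA = [-0.6415 0.6226]
A−BK = [0.3585 -0.8774; 0.0377 2.4340]
AᵀP(A−BK) = [1.1368 -4.6769; -4.6769 31.3408]
P' = Q + AᵀP(A−BK) = [2.3868 -2.6769; -2.6769 35.3408]
tr(P') = 37.7276


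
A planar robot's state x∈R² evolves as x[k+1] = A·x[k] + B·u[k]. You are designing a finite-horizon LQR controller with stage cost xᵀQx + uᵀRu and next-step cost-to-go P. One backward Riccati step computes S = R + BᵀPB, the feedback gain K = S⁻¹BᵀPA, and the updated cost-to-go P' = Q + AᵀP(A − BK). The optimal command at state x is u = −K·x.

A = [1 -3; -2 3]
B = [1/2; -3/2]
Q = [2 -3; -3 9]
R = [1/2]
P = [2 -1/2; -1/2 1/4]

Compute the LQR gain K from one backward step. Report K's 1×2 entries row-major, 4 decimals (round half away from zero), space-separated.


BᵀP = [1.7500 -0.6250]
S = R + BᵀPB = [1/2] + [1.8125] = [2.3125]
BᵀPA = [3.0000 -7.1250]
K = S⁻¹·BᵀPA = [1.2973 -3.0811]
A−BK = [0.3514 -1.4595; -0.0541 -1.6216]
AᵀP(A−BK) = [1.1081 -2.7568; -2.7568 7.2973]
P' = Q + AᵀP(A−BK) = [3.1081 -5.7568; -5.7568 16.2973]
tr(P') = 19.4054

1.2973 -3.0811


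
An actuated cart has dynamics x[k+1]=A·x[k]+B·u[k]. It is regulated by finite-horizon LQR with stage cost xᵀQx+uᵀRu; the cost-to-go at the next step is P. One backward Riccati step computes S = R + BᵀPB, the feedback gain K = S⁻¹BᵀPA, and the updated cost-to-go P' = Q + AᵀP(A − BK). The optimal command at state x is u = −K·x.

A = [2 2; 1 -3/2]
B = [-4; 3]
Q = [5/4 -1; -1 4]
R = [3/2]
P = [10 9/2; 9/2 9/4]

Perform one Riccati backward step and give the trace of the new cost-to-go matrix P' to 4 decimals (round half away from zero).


BᵀP = [-26.5000 -11.2500]
S = R + BᵀPB = [3/2] + [72.2500] = [73.7500]
BᵀPA = [-64.2500 -36.1250]
K = S⁻¹·BᵀPA = [-0.8712 -0.4898]
A−BK = [-1.4847 0.0407; 3.6136 -0.0305]
AᵀP(A−BK) = [4.2763 0.6534; 0.6534 0.3674]
P' = Q + AᵀP(A−BK) = [5.5263 -0.3466; -0.3466 4.3674]
tr(P') = 9.8936

9.8936


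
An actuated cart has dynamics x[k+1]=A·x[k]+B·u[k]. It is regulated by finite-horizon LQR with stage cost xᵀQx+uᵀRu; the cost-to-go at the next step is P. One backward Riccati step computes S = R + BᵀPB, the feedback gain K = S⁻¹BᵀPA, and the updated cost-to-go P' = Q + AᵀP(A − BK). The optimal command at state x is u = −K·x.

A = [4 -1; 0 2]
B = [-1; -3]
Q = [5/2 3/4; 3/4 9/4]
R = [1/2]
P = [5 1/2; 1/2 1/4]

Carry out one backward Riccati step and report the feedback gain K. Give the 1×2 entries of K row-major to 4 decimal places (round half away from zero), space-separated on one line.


BᵀP = [-6.5000 -1.2500]
S = R + BᵀPB = [1/2] + [10.2500] = [10.7500]
BᵀPA = [-26.0000 4.0000]
K = S⁻¹·BᵀPA = [-2.4186 0.3721]
A−BK = [1.5814 -0.6279; -7.2558 3.1163]
AᵀP(A−BK) = [17.1163 -6.3256; -6.3256 2.5116]
P' = Q + AᵀP(A−BK) = [19.6163 -5.5756; -5.5756 4.7616]
tr(P') = 24.3779

-2.4186 0.3721


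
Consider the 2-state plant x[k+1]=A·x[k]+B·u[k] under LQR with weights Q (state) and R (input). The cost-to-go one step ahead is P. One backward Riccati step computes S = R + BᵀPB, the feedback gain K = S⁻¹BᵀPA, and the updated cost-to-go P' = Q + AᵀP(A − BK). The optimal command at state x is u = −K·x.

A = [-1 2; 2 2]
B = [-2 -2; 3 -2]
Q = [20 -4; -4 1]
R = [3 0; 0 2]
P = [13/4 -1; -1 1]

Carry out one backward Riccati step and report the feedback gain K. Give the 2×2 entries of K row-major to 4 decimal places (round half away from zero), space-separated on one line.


0.5337 -0.0552 -0.0276 -0.7730

BᵀP = [-9.5000 5.0000; -4.5000 0.0000]
S = R + BᵀPB = [3 0; 0 2] + [34.0000 9.0000; 9.0000 9.0000] = [37.0000 9.0000; 9.0000 11.0000]
BᵀPA = [19.5000 -9.0000; 4.5000 -9.0000]
K = S⁻¹·BᵀPA = [0.5337 -0.0552; -0.0276 -0.7730]
A−BK = [0.0123 0.3436; 0.3436 0.6196]
AᵀP(A−BK) = [0.9663 0.0552; 0.0552 1.5460]
P' = Q + AᵀP(A−BK) = [20.9663 -3.9448; -3.9448 2.5460]
tr(P') = 23.5123


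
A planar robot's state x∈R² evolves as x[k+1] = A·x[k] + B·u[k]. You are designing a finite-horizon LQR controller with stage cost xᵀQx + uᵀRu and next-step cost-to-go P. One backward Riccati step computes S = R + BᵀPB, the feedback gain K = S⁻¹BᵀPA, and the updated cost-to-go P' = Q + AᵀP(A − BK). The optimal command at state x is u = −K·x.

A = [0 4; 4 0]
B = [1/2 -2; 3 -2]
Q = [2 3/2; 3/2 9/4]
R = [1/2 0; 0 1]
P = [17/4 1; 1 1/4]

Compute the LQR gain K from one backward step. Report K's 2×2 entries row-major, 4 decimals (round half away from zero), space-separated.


BᵀP = [5.1250 1.2500; -10.5000 -2.5000]
S = R + BᵀPB = [1/2 0; 0 1] + [6.3125 -12.7500; -12.7500 26.0000] = [6.8125 -12.7500; -12.7500 27.0000]
BᵀPA = [5.0000 20.5000; -10.0000 -42.0000]
K = S⁻¹·BᵀPA = [0.3509 0.8421; -0.2047 -1.1579]
A−BK = [-0.5848 1.2632; 2.5380 -4.8421]
AᵀP(A−BK) = [0.1988 0.2105; 0.2105 2.1053]
P' = Q + AᵀP(A−BK) = [2.1988 1.7105; 1.7105 4.3553]
tr(P') = 6.5541

0.3509 0.8421 -0.2047 -1.1579


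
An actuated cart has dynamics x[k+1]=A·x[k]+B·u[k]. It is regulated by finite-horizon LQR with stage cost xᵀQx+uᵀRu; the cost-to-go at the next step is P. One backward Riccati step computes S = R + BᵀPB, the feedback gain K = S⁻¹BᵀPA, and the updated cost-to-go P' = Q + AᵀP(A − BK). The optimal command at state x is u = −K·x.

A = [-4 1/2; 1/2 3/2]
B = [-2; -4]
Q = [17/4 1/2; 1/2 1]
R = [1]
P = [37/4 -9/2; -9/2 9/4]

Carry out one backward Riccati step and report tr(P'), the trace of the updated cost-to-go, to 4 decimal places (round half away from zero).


BᵀP = [-0.5000 0.0000]
S = R + BᵀPB = [1] + [1.0000] = [2.0000]
BᵀPA = [2.0000 -0.2500]
K = S⁻¹·BᵀPA = [1.0000 -0.1250]
A−BK = [-2.0000 0.2500; 4.5000 1.0000]
AᵀP(A−BK) = [164.5625 9.3125; 9.3125 0.5938]
P' = Q + AᵀP(A−BK) = [168.8125 9.8125; 9.8125 1.5938]
tr(P') = 170.4063

170.4063


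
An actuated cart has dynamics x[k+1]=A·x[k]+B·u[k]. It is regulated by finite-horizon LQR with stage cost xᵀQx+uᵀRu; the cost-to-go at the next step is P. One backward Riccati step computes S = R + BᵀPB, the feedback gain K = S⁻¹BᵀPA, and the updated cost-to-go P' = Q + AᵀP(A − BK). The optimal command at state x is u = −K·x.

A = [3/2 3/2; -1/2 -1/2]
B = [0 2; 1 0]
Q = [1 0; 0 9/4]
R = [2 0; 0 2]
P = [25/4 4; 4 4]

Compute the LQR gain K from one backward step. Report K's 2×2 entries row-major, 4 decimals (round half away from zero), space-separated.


BᵀP = [4.0000 4.0000; 12.5000 8.0000]
S = R + BᵀPB = [2 0; 0 2] + [4.0000 8.0000; 8.0000 25.0000] = [6.0000 8.0000; 8.0000 27.0000]
BᵀPA = [4.0000 4.0000; 14.7500 14.7500]
K = S⁻¹·BᵀPA = [-0.1020 -0.1020; 0.5765 0.5765]
A−BK = [0.3469 0.3469; -0.3980 -0.3980]
AᵀP(A−BK) = [0.9668 0.9668; 0.9668 0.9668]
P' = Q + AᵀP(A−BK) = [1.9668 0.9668; 0.9668 3.2168]
tr(P') = 5.1837

-0.1020 -0.1020 0.5765 0.5765


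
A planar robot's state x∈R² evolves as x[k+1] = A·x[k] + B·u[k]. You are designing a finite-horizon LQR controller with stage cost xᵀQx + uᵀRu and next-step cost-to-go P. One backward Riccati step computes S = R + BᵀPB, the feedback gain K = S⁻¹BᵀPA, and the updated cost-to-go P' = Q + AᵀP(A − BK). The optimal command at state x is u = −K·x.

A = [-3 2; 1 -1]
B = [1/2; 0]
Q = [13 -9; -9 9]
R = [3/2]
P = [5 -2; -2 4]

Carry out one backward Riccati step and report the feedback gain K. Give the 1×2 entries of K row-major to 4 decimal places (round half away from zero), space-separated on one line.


BᵀP = [2.5000 -1.0000]
S = R + BᵀPB = [3/2] + [1.2500] = [2.7500]
BᵀPA = [-8.5000 6.0000]
K = S⁻¹·BᵀPA = [-3.0909 2.1818]
A−BK = [-1.4545 0.9091; 1.0000 -1.0000]
AᵀP(A−BK) = [34.7273 -25.4545; -25.4545 18.9091]
P' = Q + AᵀP(A−BK) = [47.7273 -34.4545; -34.4545 27.9091]
tr(P') = 75.6364

-3.0909 2.1818


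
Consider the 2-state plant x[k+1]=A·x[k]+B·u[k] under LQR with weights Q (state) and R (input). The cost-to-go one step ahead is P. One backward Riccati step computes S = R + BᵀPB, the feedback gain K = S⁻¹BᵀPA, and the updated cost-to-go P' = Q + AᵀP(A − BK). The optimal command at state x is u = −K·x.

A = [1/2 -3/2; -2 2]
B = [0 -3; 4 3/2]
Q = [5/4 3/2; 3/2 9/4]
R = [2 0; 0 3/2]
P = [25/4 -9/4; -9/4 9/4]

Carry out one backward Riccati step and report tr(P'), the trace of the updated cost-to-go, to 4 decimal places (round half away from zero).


BᵀP = [-9.0000 9.0000; -22.1250 10.1250]
S = R + BᵀPB = [2 0; 0 3/2] + [36.0000 40.5000; 40.5000 81.5625] = [38.0000 40.5000; 40.5000 83.0625]
BᵀPA = [-22.5000 31.5000; -31.3125 53.4375]
K = S⁻¹·BᵀPA = [-0.3962 0.2983; -0.1838 0.4979]
A−BK = [-0.0513 -0.0063; -0.1394 0.0600]
AᵀP(A−BK) = [0.3927 -0.3855; -0.3855 0.5599]
P' = Q + AᵀP(A−BK) = [1.6427 1.1145; 1.1145 2.8099]
tr(P') = 4.4525

4.4525


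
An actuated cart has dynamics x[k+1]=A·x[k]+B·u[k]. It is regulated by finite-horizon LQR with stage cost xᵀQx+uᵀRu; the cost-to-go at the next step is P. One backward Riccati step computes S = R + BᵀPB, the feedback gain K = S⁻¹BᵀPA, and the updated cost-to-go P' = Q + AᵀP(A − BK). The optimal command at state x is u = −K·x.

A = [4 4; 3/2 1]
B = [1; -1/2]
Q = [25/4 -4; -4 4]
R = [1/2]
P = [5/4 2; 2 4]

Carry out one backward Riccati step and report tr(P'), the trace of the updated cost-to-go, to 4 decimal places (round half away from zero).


BᵀP = [0.2500 0.0000]
S = R + BᵀPB = [1/2] + [0.2500] = [0.7500]
BᵀPA = [1.0000 1.0000]
K = S⁻¹·BᵀPA = [1.3333 1.3333]
A−BK = [2.6667 2.6667; 2.1667 1.6667]
AᵀP(A−BK) = [51.6667 44.6667; 44.6667 38.6667]
P' = Q + AᵀP(A−BK) = [57.9167 40.6667; 40.6667 42.6667]
tr(P') = 100.5833

100.5833


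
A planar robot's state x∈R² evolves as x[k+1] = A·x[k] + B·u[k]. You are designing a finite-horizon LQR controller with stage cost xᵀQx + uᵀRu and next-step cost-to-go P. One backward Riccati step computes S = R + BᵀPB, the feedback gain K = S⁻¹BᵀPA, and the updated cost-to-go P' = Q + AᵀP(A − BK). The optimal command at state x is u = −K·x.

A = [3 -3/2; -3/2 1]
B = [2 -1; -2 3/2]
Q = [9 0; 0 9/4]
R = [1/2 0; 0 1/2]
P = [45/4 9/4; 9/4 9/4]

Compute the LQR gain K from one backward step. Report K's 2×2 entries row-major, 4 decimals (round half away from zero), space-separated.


2.0274 -0.8968 1.1112 -0.3184

BᵀP = [18.0000 0.0000; -7.8750 1.1250]
S = R + BᵀPB = [1/2 0; 0 1/2] + [36.0000 -18.0000; -18.0000 9.5625] = [36.5000 -18.0000; -18.0000 10.0625]
BᵀPA = [54.0000 -27.0000; -25.3125 12.9375]
K = S⁻¹·BᵀPA = [2.0274 -0.8968; 1.1112 -0.3184]
A−BK = [0.0563 -0.0249; 0.8881 -0.3159]
AᵀP(A−BK) = [4.7079 -1.8227; -1.8227 0.7197]
P' = Q + AᵀP(A−BK) = [13.7079 -1.8227; -1.8227 2.9697]
tr(P') = 16.6776
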